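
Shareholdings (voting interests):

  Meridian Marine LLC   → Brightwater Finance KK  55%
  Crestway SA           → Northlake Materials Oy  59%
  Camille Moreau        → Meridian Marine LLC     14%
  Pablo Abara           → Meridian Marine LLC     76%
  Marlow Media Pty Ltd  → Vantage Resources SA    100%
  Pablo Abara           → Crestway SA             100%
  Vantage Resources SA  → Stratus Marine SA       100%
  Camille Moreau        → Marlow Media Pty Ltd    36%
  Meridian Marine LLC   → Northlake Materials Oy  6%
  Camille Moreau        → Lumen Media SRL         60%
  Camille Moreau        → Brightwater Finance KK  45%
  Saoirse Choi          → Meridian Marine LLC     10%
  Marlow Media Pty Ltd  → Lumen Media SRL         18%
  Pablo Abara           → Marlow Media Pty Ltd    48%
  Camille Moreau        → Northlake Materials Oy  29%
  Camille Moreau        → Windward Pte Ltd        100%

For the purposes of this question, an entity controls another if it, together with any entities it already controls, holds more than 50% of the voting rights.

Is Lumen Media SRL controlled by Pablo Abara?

No

Pablo holds 76% of Meridian, so Pablo controls Meridian.
Meridian holds 55% of Brightwater, so Pablo controls Brightwater.
Pablo holds 100% of Crestway, so Pablo controls Crestway.
Crestway and Meridian together hold 59% + 6% = 65% of Northlake, so Pablo controls Northlake.
Neither Pablo nor any entity Pablo controls holds any voting interest in Lumen.
So Pablo does not control Lumen.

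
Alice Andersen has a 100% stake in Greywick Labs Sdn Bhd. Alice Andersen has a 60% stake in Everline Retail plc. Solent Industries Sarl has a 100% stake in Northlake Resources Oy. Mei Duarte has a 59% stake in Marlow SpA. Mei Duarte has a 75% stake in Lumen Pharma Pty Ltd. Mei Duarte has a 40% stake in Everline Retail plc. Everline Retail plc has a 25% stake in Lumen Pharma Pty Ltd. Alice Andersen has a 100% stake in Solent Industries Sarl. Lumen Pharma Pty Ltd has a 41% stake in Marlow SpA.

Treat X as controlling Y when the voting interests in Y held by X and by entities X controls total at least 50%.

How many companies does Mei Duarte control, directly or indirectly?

2

Mei holds 75% of Lumen, so Mei controls Lumen.
Mei and Lumen together hold 59% + 41% = 100% of Marlow, so Mei controls Marlow.
No other company's threshold is met.
Mei controls 2 companies.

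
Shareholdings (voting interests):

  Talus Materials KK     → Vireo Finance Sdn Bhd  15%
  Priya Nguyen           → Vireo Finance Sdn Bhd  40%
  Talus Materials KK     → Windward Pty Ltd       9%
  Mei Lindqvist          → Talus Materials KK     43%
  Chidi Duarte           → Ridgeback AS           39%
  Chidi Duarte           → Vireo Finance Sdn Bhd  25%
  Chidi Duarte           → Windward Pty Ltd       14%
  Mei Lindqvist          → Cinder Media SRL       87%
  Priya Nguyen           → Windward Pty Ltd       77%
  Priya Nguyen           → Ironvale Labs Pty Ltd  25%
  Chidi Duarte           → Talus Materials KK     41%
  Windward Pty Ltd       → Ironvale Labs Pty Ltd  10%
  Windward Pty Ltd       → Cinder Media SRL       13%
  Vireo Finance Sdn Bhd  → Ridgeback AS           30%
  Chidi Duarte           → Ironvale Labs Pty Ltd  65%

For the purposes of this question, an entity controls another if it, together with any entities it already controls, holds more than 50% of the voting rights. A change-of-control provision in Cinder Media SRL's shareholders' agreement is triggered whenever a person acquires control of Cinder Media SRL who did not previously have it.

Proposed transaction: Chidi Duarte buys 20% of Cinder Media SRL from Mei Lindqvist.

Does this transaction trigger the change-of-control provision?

No

The purchase adds only to Chidi's holdings (Mei's stake shrinks), so Chidi is the only person who could newly come to control Cinder.
Chidi holds 65% of Ironvale, so Chidi controls Ironvale.
Neither Chidi nor any entity Chidi controls holds any voting interest in Cinder.
So before the transaction, Chidi does not control Cinder.
After the purchase, Chidi holds 20% of Cinder directly, and Mei's stake falls to 67%.
After the transaction, Chidi's side holds 20% of Cinder, not > 50%, so Chidi still does not control Cinder.
No new person acquires control, so the clause is not triggered.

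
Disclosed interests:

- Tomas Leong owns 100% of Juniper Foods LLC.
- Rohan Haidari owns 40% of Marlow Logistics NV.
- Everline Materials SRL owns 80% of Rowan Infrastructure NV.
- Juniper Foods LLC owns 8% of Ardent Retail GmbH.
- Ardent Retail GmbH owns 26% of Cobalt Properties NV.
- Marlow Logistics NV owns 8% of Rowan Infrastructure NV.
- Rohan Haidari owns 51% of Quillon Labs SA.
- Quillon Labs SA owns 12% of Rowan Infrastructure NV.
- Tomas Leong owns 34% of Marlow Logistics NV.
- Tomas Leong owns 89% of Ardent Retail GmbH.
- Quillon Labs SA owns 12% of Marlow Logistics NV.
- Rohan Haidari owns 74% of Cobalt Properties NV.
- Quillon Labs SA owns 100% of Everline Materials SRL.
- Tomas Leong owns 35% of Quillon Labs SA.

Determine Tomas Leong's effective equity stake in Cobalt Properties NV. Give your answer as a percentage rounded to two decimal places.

25.22%

Tomas reaches Cobalt along 2 paths.
Via Juniper → Ardent: 100% × 8% × 26% = 2.08%.
Via Ardent: 89% × 26% = 23.14%.
Total: 2.08% + 23.14% = 25.22%.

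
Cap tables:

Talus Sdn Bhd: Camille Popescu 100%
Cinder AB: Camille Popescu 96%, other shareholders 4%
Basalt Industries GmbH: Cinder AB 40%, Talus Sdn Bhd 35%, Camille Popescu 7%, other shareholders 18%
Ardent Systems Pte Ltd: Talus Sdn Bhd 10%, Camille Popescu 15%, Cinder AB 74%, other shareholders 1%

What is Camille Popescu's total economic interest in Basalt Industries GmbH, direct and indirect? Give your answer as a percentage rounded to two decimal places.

Camille reaches Basalt along 3 paths.
Via Cinder: 96% × 40% = 38.4%.
Via Talus: 100% × 35% = 35%.
Direct stake: 7% = 7%.
Total: 38.4% + 35% + 7% = 80.4%.
Rounded: 80.40%.

80.40%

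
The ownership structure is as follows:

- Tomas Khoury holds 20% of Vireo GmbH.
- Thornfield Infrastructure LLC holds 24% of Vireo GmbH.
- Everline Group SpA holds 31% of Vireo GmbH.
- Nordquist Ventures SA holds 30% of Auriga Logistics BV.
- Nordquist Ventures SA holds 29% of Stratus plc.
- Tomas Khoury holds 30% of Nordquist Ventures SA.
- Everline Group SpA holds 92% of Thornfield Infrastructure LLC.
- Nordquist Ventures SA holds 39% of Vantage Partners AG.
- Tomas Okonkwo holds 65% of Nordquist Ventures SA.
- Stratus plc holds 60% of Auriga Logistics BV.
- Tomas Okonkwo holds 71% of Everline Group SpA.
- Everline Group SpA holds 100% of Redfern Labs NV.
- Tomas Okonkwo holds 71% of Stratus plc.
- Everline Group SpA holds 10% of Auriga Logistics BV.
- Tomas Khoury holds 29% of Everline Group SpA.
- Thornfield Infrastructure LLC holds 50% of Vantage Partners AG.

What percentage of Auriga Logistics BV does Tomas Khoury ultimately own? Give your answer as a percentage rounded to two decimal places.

Tomas Khoury reaches Auriga along 3 paths.
Via Nordquist: 30% × 30% = 9%.
Via Everline: 29% × 10% = 2.9%.
Via Nordquist → Stratus: 30% × 29% × 60% = 5.22%.
Total: 9% + 2.9% + 5.22% = 17.12%.

17.12%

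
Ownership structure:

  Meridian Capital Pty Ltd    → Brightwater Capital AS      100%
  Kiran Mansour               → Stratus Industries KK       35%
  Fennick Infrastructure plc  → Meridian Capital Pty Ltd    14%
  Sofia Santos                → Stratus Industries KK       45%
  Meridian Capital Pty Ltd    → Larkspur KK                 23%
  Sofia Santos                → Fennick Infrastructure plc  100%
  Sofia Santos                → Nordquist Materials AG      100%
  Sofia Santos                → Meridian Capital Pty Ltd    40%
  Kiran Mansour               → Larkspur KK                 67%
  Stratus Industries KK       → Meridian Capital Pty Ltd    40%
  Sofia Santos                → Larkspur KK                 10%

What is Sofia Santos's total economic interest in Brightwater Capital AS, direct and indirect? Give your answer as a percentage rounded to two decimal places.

72.00%

Sofia reaches Brightwater along 3 paths.
Via Meridian: 40% × 100% = 40%.
Via Stratus → Meridian: 45% × 40% × 100% = 18%.
Via Fennick → Meridian: 100% × 14% × 100% = 14%.
Total: 40% + 18% + 14% = 72%.
Rounded: 72.00%.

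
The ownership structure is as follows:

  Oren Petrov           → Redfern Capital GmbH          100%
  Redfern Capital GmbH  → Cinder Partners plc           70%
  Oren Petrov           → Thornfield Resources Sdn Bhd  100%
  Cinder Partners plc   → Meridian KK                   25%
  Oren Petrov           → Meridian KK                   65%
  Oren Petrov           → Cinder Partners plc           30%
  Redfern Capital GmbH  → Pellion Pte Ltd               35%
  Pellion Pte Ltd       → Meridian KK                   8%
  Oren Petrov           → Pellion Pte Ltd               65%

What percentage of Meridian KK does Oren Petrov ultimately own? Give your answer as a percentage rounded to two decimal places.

Oren reaches Meridian along 5 paths.
Via Cinder: 30% × 25% = 7.5%.
Via Redfern → Cinder: 100% × 70% × 25% = 17.5%.
Direct stake: 65% = 65%.
Via Redfern → Pellion: 100% × 35% × 8% = 2.8%.
Via Pellion: 65% × 8% = 5.2%.
Total: 7.5% + 17.5% + 65% + 2.8% + 5.2% = 98%.
Rounded: 98.00%.

98.00%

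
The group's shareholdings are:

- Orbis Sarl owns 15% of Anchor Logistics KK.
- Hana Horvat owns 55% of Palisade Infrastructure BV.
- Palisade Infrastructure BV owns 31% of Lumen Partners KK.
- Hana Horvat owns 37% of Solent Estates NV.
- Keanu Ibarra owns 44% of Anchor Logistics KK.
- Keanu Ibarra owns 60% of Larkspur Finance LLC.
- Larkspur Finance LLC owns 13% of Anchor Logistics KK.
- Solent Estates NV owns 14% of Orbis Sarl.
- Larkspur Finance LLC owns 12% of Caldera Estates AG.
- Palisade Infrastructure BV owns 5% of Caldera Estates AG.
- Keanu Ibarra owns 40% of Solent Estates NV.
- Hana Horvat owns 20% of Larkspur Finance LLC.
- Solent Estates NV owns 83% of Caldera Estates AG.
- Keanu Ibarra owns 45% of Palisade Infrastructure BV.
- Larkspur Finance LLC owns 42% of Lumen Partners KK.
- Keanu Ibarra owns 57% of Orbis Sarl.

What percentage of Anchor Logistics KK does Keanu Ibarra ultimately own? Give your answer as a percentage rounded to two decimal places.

Keanu reaches Anchor along 4 paths.
Via Solent → Orbis: 40% × 14% × 15% = 0.84%.
Via Orbis: 57% × 15% = 8.55%.
Direct stake: 44% = 44%.
Via Larkspur: 60% × 13% = 7.8%.
Total: 0.84% + 8.55% + 44% + 7.8% = 61.19%.

61.19%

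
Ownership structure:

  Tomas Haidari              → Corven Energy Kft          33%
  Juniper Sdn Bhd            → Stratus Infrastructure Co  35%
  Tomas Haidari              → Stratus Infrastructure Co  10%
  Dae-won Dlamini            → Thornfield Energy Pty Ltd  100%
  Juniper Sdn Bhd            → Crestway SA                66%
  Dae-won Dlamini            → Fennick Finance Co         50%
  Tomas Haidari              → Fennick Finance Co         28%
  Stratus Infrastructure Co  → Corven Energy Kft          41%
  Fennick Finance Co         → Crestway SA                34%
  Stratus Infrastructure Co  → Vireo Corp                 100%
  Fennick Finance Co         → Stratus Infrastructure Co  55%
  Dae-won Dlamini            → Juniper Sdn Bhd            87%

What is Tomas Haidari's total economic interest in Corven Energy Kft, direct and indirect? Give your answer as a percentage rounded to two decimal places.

43.41%

Tomas reaches Corven along 3 paths.
Direct stake: 33% = 33%.
Via Stratus: 10% × 41% = 4.1%.
Via Fennick → Stratus: 28% × 55% × 41% = 6.314%.
Total: 33% + 4.1% + 6.314% = 43.414%.
Rounded: 43.41%.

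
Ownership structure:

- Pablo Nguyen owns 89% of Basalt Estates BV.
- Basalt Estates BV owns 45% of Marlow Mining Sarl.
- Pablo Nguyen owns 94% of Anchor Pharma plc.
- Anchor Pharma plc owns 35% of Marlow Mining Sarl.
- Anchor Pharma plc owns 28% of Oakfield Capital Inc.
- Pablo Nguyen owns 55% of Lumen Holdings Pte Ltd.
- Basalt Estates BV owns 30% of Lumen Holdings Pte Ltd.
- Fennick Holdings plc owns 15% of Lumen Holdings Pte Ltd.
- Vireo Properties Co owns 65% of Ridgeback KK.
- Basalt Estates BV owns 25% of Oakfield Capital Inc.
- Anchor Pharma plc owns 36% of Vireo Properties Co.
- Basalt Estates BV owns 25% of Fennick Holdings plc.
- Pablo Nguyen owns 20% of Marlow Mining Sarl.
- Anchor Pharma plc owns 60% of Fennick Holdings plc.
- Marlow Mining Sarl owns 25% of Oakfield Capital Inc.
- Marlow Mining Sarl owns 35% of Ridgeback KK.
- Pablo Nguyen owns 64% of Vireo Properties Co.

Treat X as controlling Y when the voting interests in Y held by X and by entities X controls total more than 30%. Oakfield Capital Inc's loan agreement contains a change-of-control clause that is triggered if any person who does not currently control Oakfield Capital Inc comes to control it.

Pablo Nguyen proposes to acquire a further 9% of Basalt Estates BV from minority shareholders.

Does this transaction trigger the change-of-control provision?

The purchase changes only Pablo's holdings, so Pablo is the only person who could newly come to control Oakfield.
Pablo holds 89% of Basalt, so Pablo controls Basalt.
Pablo holds 94% of Anchor, so Pablo controls Anchor.
Anchor and Pablo and Basalt together hold 35% + 20% + 45% = 100% of Marlow, so Pablo controls Marlow.
Marlow and Basalt and Anchor together hold 25% + 25% + 28% = 78% of Oakfield, so Pablo controls Oakfield.
So Pablo already controls Oakfield before the transaction.
After the purchase, Pablo's direct stake in Basalt rises to 89% + 9% = 98%.
Pablo controlled Oakfield already, so this is not a new person acquiring control; every other person's position is unchanged or reduced.
No new person acquires control, so the clause is not triggered.

No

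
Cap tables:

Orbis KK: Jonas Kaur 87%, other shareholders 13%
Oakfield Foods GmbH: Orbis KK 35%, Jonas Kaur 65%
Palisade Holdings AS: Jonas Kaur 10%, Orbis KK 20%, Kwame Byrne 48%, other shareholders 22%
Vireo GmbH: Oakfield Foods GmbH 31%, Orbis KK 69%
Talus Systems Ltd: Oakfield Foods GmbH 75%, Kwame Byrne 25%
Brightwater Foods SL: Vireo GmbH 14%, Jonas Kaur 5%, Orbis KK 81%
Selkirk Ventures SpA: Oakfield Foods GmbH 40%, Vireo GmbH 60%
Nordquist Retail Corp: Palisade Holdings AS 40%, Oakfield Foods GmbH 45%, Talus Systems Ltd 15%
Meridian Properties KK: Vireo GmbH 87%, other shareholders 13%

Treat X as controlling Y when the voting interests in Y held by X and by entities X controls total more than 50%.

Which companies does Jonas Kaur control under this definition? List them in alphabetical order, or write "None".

Brightwater Foods SL, Meridian Properties KK, Nordquist Retail Corp, Oakfield Foods GmbH, Orbis KK, Selkirk Ventures SpA, Talus Systems Ltd, Vireo GmbH

Jonas holds 87% of Orbis, so Jonas controls Orbis.
Orbis and Jonas together hold 35% + 65% = 100% of Oakfield, so Jonas controls Oakfield.
Oakfield and Orbis together hold 31% + 69% = 100% of Vireo, so Jonas controls Vireo.
Oakfield holds 75% of Talus, so Jonas controls Talus.
Vireo and Jonas and Orbis together hold 14% + 5% + 81% = 100% of Brightwater, so Jonas controls Brightwater.
Oakfield and Vireo together hold 40% + 60% = 100% of Selkirk, so Jonas controls Selkirk.
Oakfield and Talus together hold 45% + 15% = 60% of Nordquist, so Jonas controls Nordquist.
Vireo holds 87% of Meridian, so Jonas controls Meridian.
No other company's threshold is met.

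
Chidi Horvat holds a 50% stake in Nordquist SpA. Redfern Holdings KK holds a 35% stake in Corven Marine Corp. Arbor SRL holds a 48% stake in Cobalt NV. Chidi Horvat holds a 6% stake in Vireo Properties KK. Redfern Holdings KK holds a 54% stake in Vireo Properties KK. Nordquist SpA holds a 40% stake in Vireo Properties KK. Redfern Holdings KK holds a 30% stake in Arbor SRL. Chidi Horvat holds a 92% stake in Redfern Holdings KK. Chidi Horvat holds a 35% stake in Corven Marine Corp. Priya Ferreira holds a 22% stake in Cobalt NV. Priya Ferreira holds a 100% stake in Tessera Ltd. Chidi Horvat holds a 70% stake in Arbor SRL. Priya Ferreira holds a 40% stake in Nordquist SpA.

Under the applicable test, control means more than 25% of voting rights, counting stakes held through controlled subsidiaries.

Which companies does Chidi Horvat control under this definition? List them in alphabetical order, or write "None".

Arbor SRL, Cobalt NV, Corven Marine Corp, Nordquist SpA, Redfern Holdings KK, Vireo Properties KK

Chidi holds 92% of Redfern, so Chidi controls Redfern.
Redfern and Chidi together hold 30% + 70% = 100% of Arbor, so Chidi controls Arbor.
Chidi holds 50% of Nordquist, so Chidi controls Nordquist.
Redfern and Chidi together hold 35% + 35% = 70% of Corven, so Chidi controls Corven.
Nordquist and Chidi and Redfern together hold 40% + 6% + 54% = 100% of Vireo, so Chidi controls Vireo.
Arbor holds 48% of Cobalt, so Chidi controls Cobalt.
No other company's threshold is met.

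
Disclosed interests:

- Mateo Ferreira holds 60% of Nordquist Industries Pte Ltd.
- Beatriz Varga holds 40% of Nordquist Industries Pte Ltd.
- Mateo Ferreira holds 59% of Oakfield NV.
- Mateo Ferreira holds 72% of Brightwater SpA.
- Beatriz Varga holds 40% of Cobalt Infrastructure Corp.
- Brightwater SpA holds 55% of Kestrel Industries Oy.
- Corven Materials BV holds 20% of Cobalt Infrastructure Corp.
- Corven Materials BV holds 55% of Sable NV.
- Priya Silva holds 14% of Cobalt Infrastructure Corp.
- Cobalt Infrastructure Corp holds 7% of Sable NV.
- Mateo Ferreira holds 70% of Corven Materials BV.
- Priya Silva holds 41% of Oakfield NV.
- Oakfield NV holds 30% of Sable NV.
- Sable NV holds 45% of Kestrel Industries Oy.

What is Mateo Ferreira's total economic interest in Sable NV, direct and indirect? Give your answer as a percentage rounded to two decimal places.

57.18%

Mateo reaches Sable along 3 paths.
Via Corven: 70% × 55% = 38.5%.
Via Oakfield: 59% × 30% = 17.7%.
Via Corven → Cobalt: 70% × 20% × 7% = 0.98%.
Total: 38.5% + 17.7% + 0.98% = 57.18%.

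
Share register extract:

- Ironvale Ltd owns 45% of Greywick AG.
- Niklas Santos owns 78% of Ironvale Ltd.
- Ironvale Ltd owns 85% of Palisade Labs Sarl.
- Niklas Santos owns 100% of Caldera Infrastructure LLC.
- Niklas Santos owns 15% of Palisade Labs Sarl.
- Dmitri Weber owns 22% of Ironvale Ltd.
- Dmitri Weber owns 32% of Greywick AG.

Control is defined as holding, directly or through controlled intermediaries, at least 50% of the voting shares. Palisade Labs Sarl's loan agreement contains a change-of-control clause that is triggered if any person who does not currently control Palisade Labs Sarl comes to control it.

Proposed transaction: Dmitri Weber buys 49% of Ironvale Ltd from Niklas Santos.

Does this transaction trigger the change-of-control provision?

Yes

The purchase adds only to Dmitri's holdings (Niklas's stake shrinks), so Dmitri is the only person who could newly come to control Palisade.
Dmitri's largest direct stake is 32% in Greywick, which does not meet the threshold, so Dmitri controls no company.
Neither Dmitri nor any entity Dmitri controls holds any voting interest in Palisade.
So before the transaction, Dmitri does not control Palisade.
After the purchase, Dmitri's direct stake in Ironvale rises to 22% + 49% = 71%, and Niklas's stake falls to 29%.
Dmitri holds 71% of Ironvale, so Dmitri controls Ironvale.
Ironvale holds 85% of Palisade, so Dmitri controls Palisade.
Dmitri did not control Palisade before and does after, so the clause is triggered.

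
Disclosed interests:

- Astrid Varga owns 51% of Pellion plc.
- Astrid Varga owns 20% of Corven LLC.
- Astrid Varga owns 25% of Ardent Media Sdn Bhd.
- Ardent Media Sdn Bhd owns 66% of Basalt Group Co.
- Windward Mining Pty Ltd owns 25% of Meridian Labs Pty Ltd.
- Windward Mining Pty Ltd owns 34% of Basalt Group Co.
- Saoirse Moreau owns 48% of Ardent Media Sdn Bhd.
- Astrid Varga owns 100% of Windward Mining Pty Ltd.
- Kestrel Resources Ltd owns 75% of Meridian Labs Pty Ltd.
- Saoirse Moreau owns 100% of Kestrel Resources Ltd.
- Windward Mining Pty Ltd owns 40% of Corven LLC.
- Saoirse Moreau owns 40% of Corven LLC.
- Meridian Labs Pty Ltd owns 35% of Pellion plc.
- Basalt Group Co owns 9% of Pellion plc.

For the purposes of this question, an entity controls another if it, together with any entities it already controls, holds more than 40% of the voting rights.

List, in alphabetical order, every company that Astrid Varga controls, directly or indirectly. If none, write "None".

Astrid holds 100% of Windward, so Astrid controls Windward.
Astrid and Windward together hold 20% + 40% = 60% of Corven, so Astrid controls Corven.
Astrid holds 51% of Pellion, so Astrid controls Pellion.
No other company's threshold is met.

Corven LLC, Pellion plc, Windward Mining Pty Ltd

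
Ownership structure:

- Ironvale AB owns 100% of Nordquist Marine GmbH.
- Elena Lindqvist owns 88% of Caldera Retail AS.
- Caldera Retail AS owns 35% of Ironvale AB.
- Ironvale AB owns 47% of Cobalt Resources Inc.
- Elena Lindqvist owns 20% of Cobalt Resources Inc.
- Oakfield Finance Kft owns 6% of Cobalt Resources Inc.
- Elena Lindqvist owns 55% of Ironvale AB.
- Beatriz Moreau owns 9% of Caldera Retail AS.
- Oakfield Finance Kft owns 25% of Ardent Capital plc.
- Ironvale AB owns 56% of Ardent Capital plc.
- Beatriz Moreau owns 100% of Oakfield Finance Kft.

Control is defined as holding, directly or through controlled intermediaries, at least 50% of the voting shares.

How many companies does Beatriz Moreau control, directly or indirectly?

Beatriz holds 100% of Oakfield, so Beatriz controls Oakfield.
No other company's threshold is met.
Beatriz controls 1 company.

1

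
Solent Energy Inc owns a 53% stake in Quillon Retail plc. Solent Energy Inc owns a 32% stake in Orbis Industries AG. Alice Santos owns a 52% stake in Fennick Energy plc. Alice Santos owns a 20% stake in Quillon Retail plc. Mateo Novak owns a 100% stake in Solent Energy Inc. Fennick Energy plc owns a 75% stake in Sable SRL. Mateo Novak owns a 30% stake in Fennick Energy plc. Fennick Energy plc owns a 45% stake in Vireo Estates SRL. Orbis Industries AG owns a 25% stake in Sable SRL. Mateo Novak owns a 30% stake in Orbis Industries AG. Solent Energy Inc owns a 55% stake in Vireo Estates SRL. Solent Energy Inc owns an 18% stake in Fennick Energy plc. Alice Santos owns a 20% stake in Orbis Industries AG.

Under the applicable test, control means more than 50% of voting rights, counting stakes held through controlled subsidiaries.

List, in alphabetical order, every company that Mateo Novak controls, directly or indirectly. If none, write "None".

Orbis Industries AG, Quillon Retail plc, Solent Energy Inc, Vireo Estates SRL

Mateo holds 100% of Solent, so Mateo controls Solent.
Solent and Mateo together hold 32% + 30% = 62% of Orbis, so Mateo controls Orbis.
Solent holds 53% of Quillon, so Mateo controls Quillon.
Solent holds 55% of Vireo, so Mateo controls Vireo.
No other company's threshold is met.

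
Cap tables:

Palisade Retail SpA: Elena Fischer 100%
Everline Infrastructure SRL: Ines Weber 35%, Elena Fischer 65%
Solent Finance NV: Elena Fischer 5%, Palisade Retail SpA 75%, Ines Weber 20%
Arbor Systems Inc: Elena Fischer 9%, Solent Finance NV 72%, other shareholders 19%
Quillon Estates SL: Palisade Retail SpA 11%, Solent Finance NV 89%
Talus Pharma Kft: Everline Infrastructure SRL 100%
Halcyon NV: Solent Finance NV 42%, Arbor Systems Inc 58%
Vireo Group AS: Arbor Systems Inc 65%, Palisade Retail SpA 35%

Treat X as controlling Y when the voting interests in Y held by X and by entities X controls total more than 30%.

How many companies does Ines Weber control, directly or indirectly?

2

Ines holds 35% of Everline, so Ines controls Everline.
Everline holds 100% of Talus, so Ines controls Talus.
No other company's threshold is met.
Ines controls 2 companies.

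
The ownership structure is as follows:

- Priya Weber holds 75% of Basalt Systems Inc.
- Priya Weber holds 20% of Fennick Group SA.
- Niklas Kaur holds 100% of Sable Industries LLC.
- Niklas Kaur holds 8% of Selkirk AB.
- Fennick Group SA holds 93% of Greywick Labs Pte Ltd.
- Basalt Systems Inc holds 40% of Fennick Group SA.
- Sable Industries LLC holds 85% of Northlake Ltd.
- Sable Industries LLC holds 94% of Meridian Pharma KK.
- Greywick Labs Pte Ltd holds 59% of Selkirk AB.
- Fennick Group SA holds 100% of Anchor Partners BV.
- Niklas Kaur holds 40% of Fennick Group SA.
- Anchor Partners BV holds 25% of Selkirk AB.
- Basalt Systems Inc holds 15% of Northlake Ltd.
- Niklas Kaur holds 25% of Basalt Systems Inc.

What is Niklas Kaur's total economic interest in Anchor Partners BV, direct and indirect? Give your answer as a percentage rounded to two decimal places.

50.00%

Niklas reaches Anchor along 2 paths.
Via Basalt → Fennick: 25% × 40% × 100% = 10%.
Via Fennick: 40% × 100% = 40%.
Total: 10% + 40% = 50%.
Rounded: 50.00%.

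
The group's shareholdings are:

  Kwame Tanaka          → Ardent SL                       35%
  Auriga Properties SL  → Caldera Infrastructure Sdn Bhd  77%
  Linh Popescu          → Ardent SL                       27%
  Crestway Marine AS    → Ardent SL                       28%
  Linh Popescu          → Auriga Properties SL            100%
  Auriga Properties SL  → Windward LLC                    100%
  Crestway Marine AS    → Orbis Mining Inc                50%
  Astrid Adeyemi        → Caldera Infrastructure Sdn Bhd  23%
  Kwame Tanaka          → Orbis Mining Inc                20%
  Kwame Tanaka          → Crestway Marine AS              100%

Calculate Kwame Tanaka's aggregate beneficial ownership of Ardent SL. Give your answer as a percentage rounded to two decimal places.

63.00%

Kwame reaches Ardent along 2 paths.
Direct stake: 35% = 35%.
Via Crestway: 100% × 28% = 28%.
Total: 35% + 28% = 63%.
Rounded: 63.00%.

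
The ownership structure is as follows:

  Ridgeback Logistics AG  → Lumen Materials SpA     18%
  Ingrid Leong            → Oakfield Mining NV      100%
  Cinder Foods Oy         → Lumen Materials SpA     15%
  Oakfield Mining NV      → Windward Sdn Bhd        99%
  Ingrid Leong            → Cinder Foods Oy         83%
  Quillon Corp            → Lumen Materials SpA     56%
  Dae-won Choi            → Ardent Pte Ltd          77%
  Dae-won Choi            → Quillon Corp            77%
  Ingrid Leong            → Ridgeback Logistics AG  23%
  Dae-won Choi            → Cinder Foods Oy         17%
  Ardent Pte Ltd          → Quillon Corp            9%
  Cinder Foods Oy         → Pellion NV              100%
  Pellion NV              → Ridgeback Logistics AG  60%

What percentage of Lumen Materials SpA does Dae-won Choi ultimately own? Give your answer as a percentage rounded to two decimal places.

Dae-won reaches Lumen along 4 paths.
Via Cinder → Pellion → Ridgeback: 17% × 100% × 60% × 18% = 1.836%.
Via Quillon: 77% × 56% = 43.12%.
Via Ardent → Quillon: 77% × 9% × 56% = 3.8808%.
Via Cinder: 17% × 15% = 2.55%.
Total: 1.836% + 43.12% + 3.8808% + 2.55% = 51.3868%.
Rounded: 51.39%.

51.39%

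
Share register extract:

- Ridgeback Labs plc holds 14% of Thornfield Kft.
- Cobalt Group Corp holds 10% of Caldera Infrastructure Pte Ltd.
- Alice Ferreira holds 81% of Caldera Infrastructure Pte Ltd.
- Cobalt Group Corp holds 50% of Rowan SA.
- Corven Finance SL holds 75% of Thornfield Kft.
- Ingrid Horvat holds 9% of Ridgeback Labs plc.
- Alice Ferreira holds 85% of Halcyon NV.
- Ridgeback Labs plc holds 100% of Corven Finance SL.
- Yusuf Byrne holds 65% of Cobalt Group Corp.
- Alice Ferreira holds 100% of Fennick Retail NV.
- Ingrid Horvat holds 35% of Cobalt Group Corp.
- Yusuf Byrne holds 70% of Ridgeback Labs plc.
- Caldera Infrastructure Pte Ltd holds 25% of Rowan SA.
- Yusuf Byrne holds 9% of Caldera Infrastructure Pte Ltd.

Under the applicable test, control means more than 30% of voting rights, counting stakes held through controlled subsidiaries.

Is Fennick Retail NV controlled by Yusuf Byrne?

Yusuf holds 70% of Ridgeback, so Yusuf controls Ridgeback.
Yusuf holds 65% of Cobalt, so Yusuf controls Cobalt.
Ridgeback holds 100% of Corven, so Yusuf controls Corven.
Corven and Ridgeback together hold 75% + 14% = 89% of Thornfield, so Yusuf controls Thornfield.
Cobalt holds 50% of Rowan, so Yusuf controls Rowan.
Neither Yusuf nor any entity Yusuf controls holds any voting interest in Fennick.
So Yusuf does not control Fennick.

No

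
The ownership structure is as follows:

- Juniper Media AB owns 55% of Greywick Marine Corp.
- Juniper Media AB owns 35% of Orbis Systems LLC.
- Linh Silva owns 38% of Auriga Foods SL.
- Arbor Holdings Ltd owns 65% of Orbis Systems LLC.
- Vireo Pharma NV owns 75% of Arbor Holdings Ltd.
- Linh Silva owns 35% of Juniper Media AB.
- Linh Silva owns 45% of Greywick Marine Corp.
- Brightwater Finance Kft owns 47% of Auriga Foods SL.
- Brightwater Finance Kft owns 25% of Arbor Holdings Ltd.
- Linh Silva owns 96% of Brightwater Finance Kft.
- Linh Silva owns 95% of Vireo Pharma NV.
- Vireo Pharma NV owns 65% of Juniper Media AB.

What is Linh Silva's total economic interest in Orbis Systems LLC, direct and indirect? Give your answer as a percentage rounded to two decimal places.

Linh reaches Orbis along 4 paths.
Via Juniper: 35% × 35% = 12.25%.
Via Vireo → Juniper: 95% × 65% × 35% = 21.6125%.
Via Brightwater → Arbor: 96% × 25% × 65% = 15.6%.
Via Vireo → Arbor: 95% × 75% × 65% = 46.3125%.
Total: 12.25% + 21.6125% + 15.6% + 46.3125% = 95.775%.
Rounded: 95.78%.

95.78%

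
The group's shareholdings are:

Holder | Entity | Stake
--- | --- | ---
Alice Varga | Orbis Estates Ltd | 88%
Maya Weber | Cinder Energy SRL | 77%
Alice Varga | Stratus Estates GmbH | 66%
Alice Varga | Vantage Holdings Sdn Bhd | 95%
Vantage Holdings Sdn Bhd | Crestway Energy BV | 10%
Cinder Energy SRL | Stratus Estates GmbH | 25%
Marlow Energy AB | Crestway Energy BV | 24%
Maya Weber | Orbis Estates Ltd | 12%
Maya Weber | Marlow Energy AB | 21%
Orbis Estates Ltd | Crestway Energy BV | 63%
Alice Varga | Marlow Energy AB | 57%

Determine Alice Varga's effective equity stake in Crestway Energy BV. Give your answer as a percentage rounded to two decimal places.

Alice reaches Crestway along 3 paths.
Via Orbis: 88% × 63% = 55.44%.
Via Marlow: 57% × 24% = 13.68%.
Via Vantage: 95% × 10% = 9.5%.
Total: 55.44% + 13.68% + 9.5% = 78.62%.

78.62%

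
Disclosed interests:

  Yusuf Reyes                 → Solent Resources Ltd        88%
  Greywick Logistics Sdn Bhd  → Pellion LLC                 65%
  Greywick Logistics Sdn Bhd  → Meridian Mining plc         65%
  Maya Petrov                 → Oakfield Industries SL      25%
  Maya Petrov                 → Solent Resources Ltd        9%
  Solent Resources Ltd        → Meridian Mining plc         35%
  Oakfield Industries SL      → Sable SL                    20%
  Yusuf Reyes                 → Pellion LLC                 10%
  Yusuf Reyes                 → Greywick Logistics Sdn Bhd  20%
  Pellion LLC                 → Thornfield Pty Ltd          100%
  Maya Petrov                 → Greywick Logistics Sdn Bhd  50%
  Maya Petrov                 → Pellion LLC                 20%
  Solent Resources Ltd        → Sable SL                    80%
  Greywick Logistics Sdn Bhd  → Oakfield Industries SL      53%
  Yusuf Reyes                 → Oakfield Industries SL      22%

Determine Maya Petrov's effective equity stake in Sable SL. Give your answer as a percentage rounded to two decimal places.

17.50%

Maya reaches Sable along 3 paths.
Via Solent: 9% × 80% = 7.2%.
Via Oakfield: 25% × 20% = 5%.
Via Greywick → Oakfield: 50% × 53% × 20% = 5.3%.
Total: 7.2% + 5% + 5.3% = 17.5%.
Rounded: 17.50%.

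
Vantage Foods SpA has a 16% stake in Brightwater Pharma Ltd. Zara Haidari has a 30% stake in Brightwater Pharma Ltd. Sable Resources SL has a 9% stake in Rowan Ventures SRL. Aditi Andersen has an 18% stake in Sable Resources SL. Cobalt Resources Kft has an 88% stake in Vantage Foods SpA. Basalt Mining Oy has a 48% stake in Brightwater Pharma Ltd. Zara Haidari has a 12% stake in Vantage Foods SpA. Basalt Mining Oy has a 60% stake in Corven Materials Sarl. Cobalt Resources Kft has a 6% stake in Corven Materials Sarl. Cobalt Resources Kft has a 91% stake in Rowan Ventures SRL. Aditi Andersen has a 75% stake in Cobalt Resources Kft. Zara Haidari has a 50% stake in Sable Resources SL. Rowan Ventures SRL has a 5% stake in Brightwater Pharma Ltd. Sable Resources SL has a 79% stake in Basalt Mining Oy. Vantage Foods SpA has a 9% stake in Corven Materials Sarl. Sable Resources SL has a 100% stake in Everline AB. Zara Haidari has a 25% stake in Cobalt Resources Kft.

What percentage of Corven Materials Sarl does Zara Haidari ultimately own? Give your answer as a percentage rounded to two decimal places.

28.26%

Zara reaches Corven along 4 paths.
Via Sable → Basalt: 50% × 79% × 60% = 23.7%.
Via Cobalt → Vantage: 25% × 88% × 9% = 1.98%.
Via Vantage: 12% × 9% = 1.08%.
Via Cobalt: 25% × 6% = 1.5%.
Total: 23.7% + 1.98% + 1.08% + 1.5% = 28.26%.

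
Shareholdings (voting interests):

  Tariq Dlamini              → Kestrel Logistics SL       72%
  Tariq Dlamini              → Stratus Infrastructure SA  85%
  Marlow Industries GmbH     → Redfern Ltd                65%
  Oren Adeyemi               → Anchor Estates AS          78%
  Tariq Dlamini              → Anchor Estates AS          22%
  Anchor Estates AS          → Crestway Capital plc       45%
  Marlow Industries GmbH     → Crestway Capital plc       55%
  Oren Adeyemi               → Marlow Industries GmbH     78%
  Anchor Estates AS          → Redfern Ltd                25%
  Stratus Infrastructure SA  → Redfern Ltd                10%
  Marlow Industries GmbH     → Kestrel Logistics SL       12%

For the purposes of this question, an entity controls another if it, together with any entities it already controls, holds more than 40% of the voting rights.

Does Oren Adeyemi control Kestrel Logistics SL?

Oren holds 78% of Marlow, so Oren controls Marlow.
Oren holds 78% of Anchor, so Oren controls Anchor.
Anchor and Marlow together hold 45% + 55% = 100% of Crestway, so Oren controls Crestway.
Anchor and Marlow together hold 25% + 65% = 90% of Redfern, so Oren controls Redfern.
In Kestrel, Oren's side holds only 12%, not > 40%.
So Oren does not control Kestrel.

No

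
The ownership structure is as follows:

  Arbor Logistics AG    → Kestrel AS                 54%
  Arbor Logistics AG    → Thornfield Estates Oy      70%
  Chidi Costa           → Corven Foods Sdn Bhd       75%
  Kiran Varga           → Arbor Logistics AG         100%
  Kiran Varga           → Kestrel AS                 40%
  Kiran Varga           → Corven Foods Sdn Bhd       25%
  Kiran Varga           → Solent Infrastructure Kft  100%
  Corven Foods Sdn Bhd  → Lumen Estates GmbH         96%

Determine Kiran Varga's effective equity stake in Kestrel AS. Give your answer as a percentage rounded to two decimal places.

Kiran reaches Kestrel along 2 paths.
Direct stake: 40% = 40%.
Via Arbor: 100% × 54% = 54%.
Total: 40% + 54% = 94%.
Rounded: 94.00%.

94.00%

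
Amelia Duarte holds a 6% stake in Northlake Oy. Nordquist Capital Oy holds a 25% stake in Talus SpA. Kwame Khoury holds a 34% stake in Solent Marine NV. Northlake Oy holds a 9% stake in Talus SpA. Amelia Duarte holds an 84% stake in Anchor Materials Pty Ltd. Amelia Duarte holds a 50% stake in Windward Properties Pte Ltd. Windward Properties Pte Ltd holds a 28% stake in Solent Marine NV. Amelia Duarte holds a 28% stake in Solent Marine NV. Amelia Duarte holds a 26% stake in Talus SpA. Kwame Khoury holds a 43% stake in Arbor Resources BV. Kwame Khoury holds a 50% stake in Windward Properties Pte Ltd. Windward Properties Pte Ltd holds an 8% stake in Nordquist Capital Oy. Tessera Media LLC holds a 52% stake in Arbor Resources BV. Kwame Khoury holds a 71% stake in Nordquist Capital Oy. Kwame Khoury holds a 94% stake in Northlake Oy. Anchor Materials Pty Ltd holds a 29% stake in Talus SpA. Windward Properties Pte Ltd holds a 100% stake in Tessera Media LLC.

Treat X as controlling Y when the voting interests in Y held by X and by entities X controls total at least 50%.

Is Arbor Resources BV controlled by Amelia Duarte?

Amelia holds 50% of Windward, so Amelia controls Windward.
Windward holds 100% of Tessera, so Amelia controls Tessera.
Tessera holds 52% of Arbor, so Amelia controls Arbor.

Yes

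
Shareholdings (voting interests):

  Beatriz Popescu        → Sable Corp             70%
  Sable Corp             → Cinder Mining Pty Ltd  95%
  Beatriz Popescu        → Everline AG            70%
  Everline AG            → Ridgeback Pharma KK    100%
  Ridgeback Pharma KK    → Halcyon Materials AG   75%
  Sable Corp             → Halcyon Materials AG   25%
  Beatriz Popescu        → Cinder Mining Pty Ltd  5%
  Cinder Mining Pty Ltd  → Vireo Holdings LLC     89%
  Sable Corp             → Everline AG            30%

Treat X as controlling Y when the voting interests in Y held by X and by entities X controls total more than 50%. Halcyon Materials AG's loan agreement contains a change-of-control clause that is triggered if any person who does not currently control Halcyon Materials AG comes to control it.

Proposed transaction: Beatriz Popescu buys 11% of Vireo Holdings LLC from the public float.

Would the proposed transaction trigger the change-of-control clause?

No

The purchase changes only Beatriz's holdings, so Beatriz is the only person who could newly come to control Halcyon.
Beatriz holds 70% of Sable, so Beatriz controls Sable.
Beatriz and Sable together hold 70% + 30% = 100% of Everline, so Beatriz controls Everline.
Everline holds 100% of Ridgeback, so Beatriz controls Ridgeback.
Sable and Ridgeback together hold 25% + 75% = 100% of Halcyon, so Beatriz controls Halcyon.
So Beatriz already controls Halcyon before the transaction.
After the purchase, Beatriz holds 11% of Vireo directly.
Beatriz controlled Halcyon already, so this is not a new person acquiring control; every other person's position is unchanged or reduced.
No new person acquires control, so the clause is not triggered.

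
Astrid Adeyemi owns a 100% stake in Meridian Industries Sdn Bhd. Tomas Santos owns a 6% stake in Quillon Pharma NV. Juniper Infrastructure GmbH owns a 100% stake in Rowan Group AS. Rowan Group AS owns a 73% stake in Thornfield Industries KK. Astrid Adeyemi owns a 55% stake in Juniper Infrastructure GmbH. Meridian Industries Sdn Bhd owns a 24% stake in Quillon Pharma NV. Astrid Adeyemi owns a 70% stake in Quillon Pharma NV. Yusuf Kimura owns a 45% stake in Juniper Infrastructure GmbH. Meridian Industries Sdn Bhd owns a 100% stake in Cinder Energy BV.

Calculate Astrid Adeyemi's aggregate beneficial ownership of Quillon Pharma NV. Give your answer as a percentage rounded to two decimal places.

Astrid reaches Quillon along 2 paths.
Direct stake: 70% = 70%.
Via Meridian: 100% × 24% = 24%.
Total: 70% + 24% = 94%.
Rounded: 94.00%.

94.00%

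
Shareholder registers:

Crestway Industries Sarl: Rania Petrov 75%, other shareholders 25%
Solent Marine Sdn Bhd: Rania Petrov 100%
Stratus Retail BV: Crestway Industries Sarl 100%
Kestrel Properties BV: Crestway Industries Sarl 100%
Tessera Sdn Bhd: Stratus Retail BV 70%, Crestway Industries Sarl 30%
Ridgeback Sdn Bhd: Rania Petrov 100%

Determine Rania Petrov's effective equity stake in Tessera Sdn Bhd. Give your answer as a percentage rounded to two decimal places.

Rania reaches Tessera along 2 paths.
Via Crestway → Stratus: 75% × 100% × 70% = 52.5%.
Via Crestway: 75% × 30% = 22.5%.
Total: 52.5% + 22.5% = 75%.
Rounded: 75.00%.

75.00%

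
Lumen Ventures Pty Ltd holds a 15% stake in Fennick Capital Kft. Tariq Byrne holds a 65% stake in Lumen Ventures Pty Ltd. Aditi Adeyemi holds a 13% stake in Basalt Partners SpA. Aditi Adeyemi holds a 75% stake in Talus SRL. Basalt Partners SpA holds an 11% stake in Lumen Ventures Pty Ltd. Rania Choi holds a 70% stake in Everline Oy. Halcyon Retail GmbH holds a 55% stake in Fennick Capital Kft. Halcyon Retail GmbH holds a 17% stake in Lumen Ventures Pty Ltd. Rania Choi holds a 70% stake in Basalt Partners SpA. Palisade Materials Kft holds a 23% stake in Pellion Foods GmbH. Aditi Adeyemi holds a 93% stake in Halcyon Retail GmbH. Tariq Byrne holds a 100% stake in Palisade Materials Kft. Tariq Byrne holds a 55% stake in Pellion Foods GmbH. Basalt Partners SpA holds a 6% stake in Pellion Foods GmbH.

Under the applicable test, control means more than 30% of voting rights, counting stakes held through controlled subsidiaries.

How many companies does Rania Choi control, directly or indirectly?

Rania holds 70% of Basalt, so Rania controls Basalt.
Rania holds 70% of Everline, so Rania controls Everline.
No other company's threshold is met.
Rania controls 2 companies.

2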